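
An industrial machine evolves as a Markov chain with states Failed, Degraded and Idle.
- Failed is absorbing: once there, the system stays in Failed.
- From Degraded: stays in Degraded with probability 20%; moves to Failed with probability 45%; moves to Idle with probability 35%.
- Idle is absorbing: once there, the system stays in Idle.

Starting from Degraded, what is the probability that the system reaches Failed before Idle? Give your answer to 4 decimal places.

Let h(s) be the probability of absorption at Failed starting from transient state s. Then h(Failed) = 1 and h(Idle) = 0. By first-step analysis:
h(Degraded) = 0.45·1 + 0.2·h(Degraded) + 0.35·0
Solving: h(Degraded) = 0.5625.
Starting from Degraded, the probability is 0.5625.

0.5625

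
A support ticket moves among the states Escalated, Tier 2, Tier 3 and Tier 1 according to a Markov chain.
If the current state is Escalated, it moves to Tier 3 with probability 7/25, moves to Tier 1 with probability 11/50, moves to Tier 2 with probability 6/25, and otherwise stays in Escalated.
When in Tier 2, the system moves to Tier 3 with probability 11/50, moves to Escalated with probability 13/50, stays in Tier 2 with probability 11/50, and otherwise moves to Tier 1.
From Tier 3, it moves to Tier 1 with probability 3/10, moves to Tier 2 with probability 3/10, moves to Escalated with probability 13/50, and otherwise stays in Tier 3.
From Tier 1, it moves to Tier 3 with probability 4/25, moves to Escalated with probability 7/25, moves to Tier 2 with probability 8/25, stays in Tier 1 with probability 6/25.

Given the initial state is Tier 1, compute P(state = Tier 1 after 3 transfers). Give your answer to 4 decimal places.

Propagate the distribution vector 3 transfers from Tier 1.
After 0 transfers: (0.0000, 0.0000, 0.0000, 1.0000)
After 1 transfer: (0.2800, 0.3200, 0.1600, 0.2400)
After 2 transfers: (0.2648, 0.2624, 0.2096, 0.2632)
After 3 transfers: (0.2653, 0.2684, 0.2033, 0.2630)
P(in Tier 1 after 3 transfers) = 0.2630

0.2630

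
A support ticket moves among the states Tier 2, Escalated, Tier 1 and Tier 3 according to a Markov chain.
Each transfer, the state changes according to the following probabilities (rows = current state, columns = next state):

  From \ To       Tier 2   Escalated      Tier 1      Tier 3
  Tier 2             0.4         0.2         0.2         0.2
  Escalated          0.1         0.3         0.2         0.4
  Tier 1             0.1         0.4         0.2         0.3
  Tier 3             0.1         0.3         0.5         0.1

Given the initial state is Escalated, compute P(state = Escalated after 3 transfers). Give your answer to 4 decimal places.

0.3190

Propagate the distribution vector 3 transfers from Escalated.
After 0 transfers: (0.0000, 1.0000, 0.0000, 0.0000)
After 1 transfer: (0.1000, 0.3000, 0.2000, 0.4000)
After 2 transfers: (0.1300, 0.3100, 0.3200, 0.2400)
After 3 transfers: (0.1390, 0.3190, 0.2720, 0.2700)
P(in Escalated after 3 transfers) = 0.3190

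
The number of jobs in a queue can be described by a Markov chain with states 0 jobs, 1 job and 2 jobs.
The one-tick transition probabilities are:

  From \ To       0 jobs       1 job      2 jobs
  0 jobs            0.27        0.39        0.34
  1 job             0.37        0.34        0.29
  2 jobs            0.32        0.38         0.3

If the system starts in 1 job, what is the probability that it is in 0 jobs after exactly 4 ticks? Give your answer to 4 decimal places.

0.3223

Propagate the distribution vector 4 ticks from 1 job.
After 0 ticks: (0.0000, 1.0000, 0.0000)
After 1 tick: (0.3700, 0.3400, 0.2900)
After 2 ticks: (0.3185, 0.3701, 0.3114)
After 3 ticks: (0.3226, 0.3684, 0.3090)
After 4 ticks: (0.3223, 0.3685, 0.3092)
P(in 0 jobs after 4 ticks) = 0.3223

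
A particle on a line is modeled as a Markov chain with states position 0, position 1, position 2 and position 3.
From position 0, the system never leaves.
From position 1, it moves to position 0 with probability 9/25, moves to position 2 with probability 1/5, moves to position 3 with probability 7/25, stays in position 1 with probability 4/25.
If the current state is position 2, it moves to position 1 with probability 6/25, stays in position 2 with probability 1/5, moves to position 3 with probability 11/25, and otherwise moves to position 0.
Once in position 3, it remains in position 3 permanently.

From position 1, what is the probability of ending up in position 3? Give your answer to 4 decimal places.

Let h(s) be the probability of absorption at position 3 starting from transient state s. Then h(position 3) = 1 and h(position 0) = 0. By first-step analysis:
h(position 1) = 0.36·0 + 0.16·h(position 1) + 0.2·h(position 2) + 0.28·1
h(position 2) = 0.12·0 + 0.24·h(position 1) + 0.2·h(position 2) + 0.44·1
Solving: h(position 1) = 0.5000, h(position 2) = 0.7000.
Starting from position 1, the probability is 0.5000.

0.5000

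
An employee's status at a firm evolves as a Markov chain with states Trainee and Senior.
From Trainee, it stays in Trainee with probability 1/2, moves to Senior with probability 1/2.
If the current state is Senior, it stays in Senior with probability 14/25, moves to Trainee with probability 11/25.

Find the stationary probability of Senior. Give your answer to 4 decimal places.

0.5319

Let the stationary distribution be π with π = πP and π_1 + π_2 = 1.
π_1 = 0.5·π_1 + 0.44·π_2
Solving with the normalization constraint gives π = (0.4681, 0.5319).
So the stationary probability of Senior is 0.5319.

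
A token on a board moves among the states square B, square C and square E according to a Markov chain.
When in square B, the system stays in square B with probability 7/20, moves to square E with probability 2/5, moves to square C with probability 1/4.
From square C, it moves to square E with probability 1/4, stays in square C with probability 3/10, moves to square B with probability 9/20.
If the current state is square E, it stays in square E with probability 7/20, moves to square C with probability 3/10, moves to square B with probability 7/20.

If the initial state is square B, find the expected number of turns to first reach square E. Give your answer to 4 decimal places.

2.7737

Let t(s) be the expected number of turns to first reach square E from state s, with t(square E) = 0. Conditioning on the first turn:
t(square B) = 1 + 0.35·t(square B) + 0.25·t(square C)
t(square C) = 1 + 0.45·t(square B) + 0.3·t(square C)
Solving: t(square B) = 2.7737, t(square C) = 3.2117.
Expected turns from square B to square E: 2.7737.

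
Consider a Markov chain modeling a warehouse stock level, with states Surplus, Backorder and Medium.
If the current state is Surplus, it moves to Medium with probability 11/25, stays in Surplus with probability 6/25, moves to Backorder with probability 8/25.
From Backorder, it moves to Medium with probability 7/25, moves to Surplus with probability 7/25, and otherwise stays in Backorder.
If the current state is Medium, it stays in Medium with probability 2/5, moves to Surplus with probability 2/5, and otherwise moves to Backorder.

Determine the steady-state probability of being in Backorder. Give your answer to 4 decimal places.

0.3125

Let the stationary distribution be π with π = πP and π_1 + π_2 + π_3 = 1.
π_1 = 0.24·π_1 + 0.28·π_2 + 0.4·π_3
π_2 = 0.32·π_1 + 0.44·π_2 + 0.2·π_3
Solving with the normalization constraint gives π = (0.3125, 0.3125, 0.3750).
So the stationary probability of Backorder is 0.3125.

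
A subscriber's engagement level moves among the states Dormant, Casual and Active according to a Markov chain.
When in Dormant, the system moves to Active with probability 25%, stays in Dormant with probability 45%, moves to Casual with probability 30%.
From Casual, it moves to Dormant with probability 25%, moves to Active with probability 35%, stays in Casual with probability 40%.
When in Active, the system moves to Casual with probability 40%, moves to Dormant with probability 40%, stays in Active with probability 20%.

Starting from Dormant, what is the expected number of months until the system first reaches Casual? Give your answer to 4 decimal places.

3.0882

Let t(s) be the expected number of months to first reach Casual from state s, with t(Casual) = 0. Conditioning on the first month:
t(Dormant) = 1 + 0.45·t(Dormant) + 0.25·t(Active)
t(Active) = 1 + 0.4·t(Dormant) + 0.2·t(Active)
Solving: t(Dormant) = 3.0882, t(Active) = 2.7941.
Expected months from Dormant to Casual: 3.0882.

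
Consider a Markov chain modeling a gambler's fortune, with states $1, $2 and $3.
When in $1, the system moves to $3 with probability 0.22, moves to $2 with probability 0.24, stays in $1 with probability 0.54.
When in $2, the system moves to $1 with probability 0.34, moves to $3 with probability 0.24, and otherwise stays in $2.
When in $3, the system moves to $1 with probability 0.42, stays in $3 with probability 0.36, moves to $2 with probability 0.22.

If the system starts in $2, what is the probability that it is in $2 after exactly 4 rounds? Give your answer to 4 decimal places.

0.2871

Propagate the distribution vector 4 rounds from $2.
After 0 rounds: (0.0000, 1.0000, 0.0000)
After 1 round: (0.3400, 0.4200, 0.2400)
After 2 rounds: (0.4272, 0.3108, 0.2620)
After 3 rounds: (0.4464, 0.2907, 0.2629)
After 4 rounds: (0.4503, 0.2871, 0.2626)
P(in $2 after 4 rounds) = 0.2871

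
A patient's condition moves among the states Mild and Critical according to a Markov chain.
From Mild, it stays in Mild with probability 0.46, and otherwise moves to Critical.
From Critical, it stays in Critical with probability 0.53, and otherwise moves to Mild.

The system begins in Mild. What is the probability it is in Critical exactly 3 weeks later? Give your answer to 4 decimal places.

Propagate the distribution vector 3 weeks from Mild.
After 0 weeks: (1.0000, 0.0000)
After 1 week: (0.4600, 0.5400)
After 2 weeks: (0.4654, 0.5346)
After 3 weeks: (0.4653, 0.5347)
P(in Critical after 3 weeks) = 0.5347

0.5347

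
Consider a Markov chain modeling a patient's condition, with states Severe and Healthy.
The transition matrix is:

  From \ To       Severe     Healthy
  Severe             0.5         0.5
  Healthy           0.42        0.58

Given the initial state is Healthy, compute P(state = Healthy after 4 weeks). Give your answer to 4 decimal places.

Propagate the distribution vector 4 weeks from Healthy.
After 0 weeks: (0.0000, 1.0000)
After 1 week: (0.4200, 0.5800)
After 2 weeks: (0.4536, 0.5464)
After 3 weeks: (0.4563, 0.5437)
After 4 weeks: (0.4565, 0.5435)
P(in Healthy after 4 weeks) = 0.5435

0.5435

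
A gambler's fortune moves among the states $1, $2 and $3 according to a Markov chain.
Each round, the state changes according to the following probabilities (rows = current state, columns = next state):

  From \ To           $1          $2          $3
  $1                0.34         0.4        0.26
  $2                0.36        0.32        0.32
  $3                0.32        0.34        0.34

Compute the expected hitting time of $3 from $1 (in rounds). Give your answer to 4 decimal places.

Let t(s) be the expected number of rounds to first reach $3 from state s, with t($3) = 0. Conditioning on the first round:
t($1) = 1 + 0.34·t($1) + 0.4·t($2)
t($2) = 1 + 0.36·t($1) + 0.32·t($2)
Solving: t($1) = 3.5433, t($2) = 3.3465.
Expected rounds from $1 to $3: 3.5433.

3.5433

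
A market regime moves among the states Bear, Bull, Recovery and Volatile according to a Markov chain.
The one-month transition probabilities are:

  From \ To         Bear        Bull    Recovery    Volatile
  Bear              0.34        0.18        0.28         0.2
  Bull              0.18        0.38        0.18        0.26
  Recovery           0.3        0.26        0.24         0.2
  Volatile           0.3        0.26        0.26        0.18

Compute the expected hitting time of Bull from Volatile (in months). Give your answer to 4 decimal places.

4.2553

Let t(s) be the expected number of months to first reach Bull from state s, with t(Bull) = 0. Conditioning on the first month:
t(Bear) = 1 + 0.34·t(Bear) + 0.28·t(Recovery) + 0.2·t(Volatile)
t(Recovery) = 1 + 0.3·t(Bear) + 0.24·t(Recovery) + 0.2·t(Volatile)
t(Volatile) = 1 + 0.3·t(Bear) + 0.26·t(Recovery) + 0.18·t(Volatile)
Solving: t(Bear) = 4.6099, t(Recovery) = 4.2553, t(Volatile) = 4.2553.
Expected months from Volatile to Bull: 4.2553.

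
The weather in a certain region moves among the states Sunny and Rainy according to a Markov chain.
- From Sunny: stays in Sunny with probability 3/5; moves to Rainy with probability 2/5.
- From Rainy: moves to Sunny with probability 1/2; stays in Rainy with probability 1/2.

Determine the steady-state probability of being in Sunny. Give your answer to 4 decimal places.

Let the stationary distribution be π with π = πP and π_1 + π_2 = 1.
π_1 = 0.6·π_1 + 0.5·π_2
Solving with the normalization constraint gives π = (0.5556, 0.4444).
So the stationary probability of Sunny is 0.5556.

0.5556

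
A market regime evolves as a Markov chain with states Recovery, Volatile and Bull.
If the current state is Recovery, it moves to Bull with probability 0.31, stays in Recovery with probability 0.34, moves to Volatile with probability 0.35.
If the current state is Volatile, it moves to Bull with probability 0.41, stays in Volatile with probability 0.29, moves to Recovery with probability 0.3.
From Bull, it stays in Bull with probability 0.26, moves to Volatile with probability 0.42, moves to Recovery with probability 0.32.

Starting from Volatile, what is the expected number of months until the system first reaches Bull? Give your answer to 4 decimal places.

Let t(s) be the expected number of months to first reach Bull from state s, with t(Bull) = 0. Conditioning on the first month:
t(Recovery) = 1 + 0.34·t(Recovery) + 0.35·t(Volatile)
t(Volatile) = 1 + 0.3·t(Recovery) + 0.29·t(Volatile)
Solving: t(Recovery) = 2.9153, t(Volatile) = 2.6403.
Expected months from Volatile to Bull: 2.6403.

2.6403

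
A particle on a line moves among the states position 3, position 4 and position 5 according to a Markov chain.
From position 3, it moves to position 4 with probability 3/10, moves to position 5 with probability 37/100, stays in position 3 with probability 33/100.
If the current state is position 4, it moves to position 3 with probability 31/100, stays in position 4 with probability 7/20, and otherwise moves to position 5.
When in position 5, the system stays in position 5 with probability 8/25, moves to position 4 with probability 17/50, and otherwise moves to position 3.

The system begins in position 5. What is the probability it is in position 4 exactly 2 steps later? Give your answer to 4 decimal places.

Sum over the intermediate state after 1 step:
P = P(position 5→position 3)·P(position 3→position 4) + P(position 5→position 4)·P(position 4→position 4) + P(position 5→position 5)·P(position 5→position 4)
  = 0.34×0.3 + 0.34×0.35 + 0.32×0.34
  = 0.1020 + 0.1190 + 0.1088 = 0.3298

0.3298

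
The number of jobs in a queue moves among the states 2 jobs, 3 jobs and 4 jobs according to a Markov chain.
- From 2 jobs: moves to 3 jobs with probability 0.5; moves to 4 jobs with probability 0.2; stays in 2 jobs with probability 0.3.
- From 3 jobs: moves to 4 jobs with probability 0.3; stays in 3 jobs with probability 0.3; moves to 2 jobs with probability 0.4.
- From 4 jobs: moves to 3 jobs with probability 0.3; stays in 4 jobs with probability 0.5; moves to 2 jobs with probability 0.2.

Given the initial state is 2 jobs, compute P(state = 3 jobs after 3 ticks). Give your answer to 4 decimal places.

Propagate the distribution vector 3 ticks from 2 jobs.
After 0 ticks: (1.0000, 0.0000, 0.0000)
After 1 tick: (0.3000, 0.5000, 0.2000)
After 2 ticks: (0.3300, 0.3600, 0.3100)
After 3 ticks: (0.3050, 0.3660, 0.3290)
P(in 3 jobs after 3 ticks) = 0.3660

0.3660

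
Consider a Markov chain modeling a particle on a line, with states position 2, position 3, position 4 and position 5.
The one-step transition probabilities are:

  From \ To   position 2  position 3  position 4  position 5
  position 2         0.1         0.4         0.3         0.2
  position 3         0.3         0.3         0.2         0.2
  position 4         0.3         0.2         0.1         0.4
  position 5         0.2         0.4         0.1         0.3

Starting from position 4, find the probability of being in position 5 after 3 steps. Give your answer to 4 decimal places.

0.2620

Propagate the distribution vector 3 steps from position 4.
After 0 steps: (0.0000, 0.0000, 1.0000, 0.0000)
After 1 step: (0.3000, 0.2000, 0.1000, 0.4000)
After 2 steps: (0.2000, 0.3600, 0.1800, 0.2600)
After 3 steps: (0.2340, 0.3280, 0.1760, 0.2620)
P(in position 5 after 3 steps) = 0.2620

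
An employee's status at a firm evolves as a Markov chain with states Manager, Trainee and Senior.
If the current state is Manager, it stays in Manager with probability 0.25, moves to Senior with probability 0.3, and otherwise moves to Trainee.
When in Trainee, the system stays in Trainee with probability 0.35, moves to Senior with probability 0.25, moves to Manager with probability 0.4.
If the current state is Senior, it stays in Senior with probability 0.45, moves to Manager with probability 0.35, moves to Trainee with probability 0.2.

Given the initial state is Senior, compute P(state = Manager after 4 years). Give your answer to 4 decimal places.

0.3331

Propagate the distribution vector 4 years from Senior.
After 0 years: (0.0000, 0.0000, 1.0000)
After 1 year: (0.3500, 0.2000, 0.4500)
After 2 years: (0.3250, 0.3175, 0.3575)
After 3 years: (0.3334, 0.3289, 0.3378)
After 4 years: (0.3331, 0.3327, 0.3342)
P(in Manager after 4 years) = 0.3331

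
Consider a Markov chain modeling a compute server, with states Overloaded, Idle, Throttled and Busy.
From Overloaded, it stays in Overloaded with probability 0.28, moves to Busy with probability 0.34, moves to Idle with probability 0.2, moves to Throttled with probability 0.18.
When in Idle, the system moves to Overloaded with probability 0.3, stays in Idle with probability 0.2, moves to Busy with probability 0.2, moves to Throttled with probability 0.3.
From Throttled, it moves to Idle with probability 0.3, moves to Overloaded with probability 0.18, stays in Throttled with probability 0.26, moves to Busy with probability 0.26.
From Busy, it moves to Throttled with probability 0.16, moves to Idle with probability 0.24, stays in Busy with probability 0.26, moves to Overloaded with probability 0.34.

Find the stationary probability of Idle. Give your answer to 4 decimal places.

0.2328

Let the stationary distribution be π with π = πP and π_1 + π_2 + π_3 + π_4 = 1.
π_1 = 0.28·π_1 + 0.3·π_2 + 0.18·π_3 + 0.34·π_4
π_2 = 0.2·π_1 + 0.2·π_2 + 0.3·π_3 + 0.24·π_4
π_3 = 0.18·π_1 + 0.3·π_2 + 0.26·π_3 + 0.16·π_4
Solving with the normalization constraint gives π = (0.2787, 0.2328, 0.2202, 0.2683).
So the stationary probability of Idle is 0.2328.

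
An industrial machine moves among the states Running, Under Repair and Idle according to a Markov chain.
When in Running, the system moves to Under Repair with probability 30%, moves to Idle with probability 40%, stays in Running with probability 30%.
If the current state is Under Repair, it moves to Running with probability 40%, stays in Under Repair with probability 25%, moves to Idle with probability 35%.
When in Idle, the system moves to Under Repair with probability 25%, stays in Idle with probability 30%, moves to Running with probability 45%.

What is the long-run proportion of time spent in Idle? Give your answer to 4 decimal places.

0.3514

Let the stationary distribution be π with π = πP and π_1 + π_2 + π_3 = 1.
π_1 = 0.3·π_1 + 0.4·π_2 + 0.45·π_3
π_2 = 0.3·π_1 + 0.25·π_2 + 0.25·π_3
Solving with the normalization constraint gives π = (0.3796, 0.2690, 0.3514).
So the stationary probability of Idle is 0.3514.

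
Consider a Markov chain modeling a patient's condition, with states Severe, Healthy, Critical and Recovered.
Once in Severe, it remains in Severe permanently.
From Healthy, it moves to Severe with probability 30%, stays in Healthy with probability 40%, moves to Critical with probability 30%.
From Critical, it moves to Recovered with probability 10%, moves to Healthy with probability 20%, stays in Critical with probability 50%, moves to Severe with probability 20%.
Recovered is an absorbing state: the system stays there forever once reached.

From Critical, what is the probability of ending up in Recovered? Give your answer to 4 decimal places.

Let h(s) be the probability of absorption at Recovered starting from transient state s. Then h(Recovered) = 1 and h(Severe) = 0. By first-step analysis:
h(Healthy) = 0.3·0 + 0.4·h(Healthy) + 0.3·h(Critical)
h(Critical) = 0.2·0 + 0.2·h(Healthy) + 0.5·h(Critical) + 0.1·1
Solving: h(Healthy) = 0.1250, h(Critical) = 0.2500.
Starting from Critical, the probability is 0.2500.

0.2500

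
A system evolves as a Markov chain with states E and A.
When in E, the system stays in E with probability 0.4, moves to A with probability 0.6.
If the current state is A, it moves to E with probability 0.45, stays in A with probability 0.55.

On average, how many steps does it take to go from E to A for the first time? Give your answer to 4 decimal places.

Let t(s) be the expected number of steps to first reach A from state s, with t(A) = 0. Conditioning on the first step:
t(E) = 1 + 0.4·t(E)
Solving: t(E) = 1.6667.
Expected steps from E to A: 1.6667.

1.6667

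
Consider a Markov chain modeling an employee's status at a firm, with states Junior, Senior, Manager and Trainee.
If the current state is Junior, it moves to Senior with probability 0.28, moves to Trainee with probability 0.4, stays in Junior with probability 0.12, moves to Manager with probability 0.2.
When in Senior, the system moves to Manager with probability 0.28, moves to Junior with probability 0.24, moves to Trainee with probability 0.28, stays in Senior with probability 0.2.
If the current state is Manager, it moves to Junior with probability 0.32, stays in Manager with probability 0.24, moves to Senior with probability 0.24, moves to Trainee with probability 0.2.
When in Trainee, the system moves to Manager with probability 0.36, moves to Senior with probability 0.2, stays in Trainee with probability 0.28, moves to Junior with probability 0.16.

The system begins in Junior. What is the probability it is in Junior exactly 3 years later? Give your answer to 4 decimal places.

Propagate the distribution vector 3 years from Junior.
After 0 years: (1.0000, 0.0000, 0.0000, 0.0000)
After 1 year: (0.1200, 0.2800, 0.2000, 0.4000)
After 2 years: (0.2096, 0.2176, 0.2944, 0.2784)
After 3 years: (0.2161, 0.2285, 0.2737, 0.2816)
P(in Junior after 3 years) = 0.2161

0.2161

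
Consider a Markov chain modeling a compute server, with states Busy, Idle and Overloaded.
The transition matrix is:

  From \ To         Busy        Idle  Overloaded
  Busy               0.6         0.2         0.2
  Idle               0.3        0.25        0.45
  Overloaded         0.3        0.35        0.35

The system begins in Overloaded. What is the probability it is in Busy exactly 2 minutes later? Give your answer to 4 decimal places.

Sum over the intermediate state after 1 minute:
P = P(Overloaded→Busy)·P(Busy→Busy) + P(Overloaded→Idle)·P(Idle→Busy) + P(Overloaded→Overloaded)·P(Overloaded→Busy)
  = 0.3×0.6 + 0.35×0.3 + 0.35×0.3
  = 0.1800 + 0.1050 + 0.1050 = 0.3900

0.3900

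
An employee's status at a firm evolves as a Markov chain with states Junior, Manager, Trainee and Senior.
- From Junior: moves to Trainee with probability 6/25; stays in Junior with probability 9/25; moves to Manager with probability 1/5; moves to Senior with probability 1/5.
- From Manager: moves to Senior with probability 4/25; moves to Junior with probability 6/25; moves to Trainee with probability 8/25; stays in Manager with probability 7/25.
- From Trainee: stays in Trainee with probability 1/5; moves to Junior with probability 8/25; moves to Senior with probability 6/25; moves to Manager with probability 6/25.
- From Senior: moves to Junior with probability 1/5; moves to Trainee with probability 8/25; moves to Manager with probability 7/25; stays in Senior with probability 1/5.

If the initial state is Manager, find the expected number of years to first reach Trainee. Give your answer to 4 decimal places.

3.3464

Let t(s) be the expected number of years to first reach Trainee from state s, with t(Trainee) = 0. Conditioning on the first year:
t(Junior) = 1 + 0.36·t(Junior) + 0.2·t(Manager) + 0.2·t(Senior)
t(Manager) = 1 + 0.24·t(Junior) + 0.28·t(Manager) + 0.16·t(Senior)
t(Senior) = 1 + 0.2·t(Junior) + 0.28·t(Manager) + 0.2·t(Senior)
Solving: t(Junior) = 3.6501, t(Manager) = 3.3464, t(Senior) = 3.3338.
Expected years from Manager to Trainee: 3.3464.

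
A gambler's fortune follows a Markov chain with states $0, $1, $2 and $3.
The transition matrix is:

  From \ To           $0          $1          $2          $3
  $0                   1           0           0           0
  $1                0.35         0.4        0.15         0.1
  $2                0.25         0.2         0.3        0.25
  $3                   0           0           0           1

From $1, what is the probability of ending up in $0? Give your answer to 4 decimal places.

Let h(s) be the probability of absorption at $0 starting from transient state s. Then h($0) = 1 and h($3) = 0. By first-step analysis:
h($1) = 0.35·1 + 0.4·h($1) + 0.15·h($2) + 0.1·0
h($2) = 0.25·1 + 0.2·h($1) + 0.3·h($2) + 0.25·0
Solving: h($1) = 0.7244, h($2) = 0.5641.
Starting from $1, the probability is 0.7244.

0.7244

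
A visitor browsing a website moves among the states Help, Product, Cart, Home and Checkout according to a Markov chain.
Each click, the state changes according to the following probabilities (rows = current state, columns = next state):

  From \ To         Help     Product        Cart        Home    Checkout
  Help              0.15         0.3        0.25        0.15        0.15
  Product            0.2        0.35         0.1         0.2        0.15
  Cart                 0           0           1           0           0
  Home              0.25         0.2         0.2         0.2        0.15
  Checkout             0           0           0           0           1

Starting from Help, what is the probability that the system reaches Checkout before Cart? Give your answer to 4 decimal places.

0.4327

Let h(s) be the probability of absorption at Checkout starting from transient state s. Then h(Checkout) = 1 and h(Cart) = 0. By first-step analysis:
h(Help) = 0.15·h(Help) + 0.3·h(Product) + 0.25·0 + 0.15·h(Home) + 0.15·1
h(Product) = 0.2·h(Help) + 0.35·h(Product) + 0.1·0 + 0.2·h(Home) + 0.15·1
h(Home) = 0.25·h(Help) + 0.2·h(Product) + 0.2·0 + 0.2·h(Home) + 0.15·1
Solving: h(Help) = 0.4327, h(Product) = 0.5018, h(Home) = 0.4482.
Starting from Help, the probability is 0.4327.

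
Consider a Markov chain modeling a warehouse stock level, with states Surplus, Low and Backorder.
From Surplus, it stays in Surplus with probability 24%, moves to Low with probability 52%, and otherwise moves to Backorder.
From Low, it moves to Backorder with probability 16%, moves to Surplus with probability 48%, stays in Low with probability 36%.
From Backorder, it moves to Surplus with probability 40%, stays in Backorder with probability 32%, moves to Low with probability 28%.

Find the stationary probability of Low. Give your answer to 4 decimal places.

0.4015

Let the stationary distribution be π with π = πP and π_1 + π_2 + π_3 = 1.
π_1 = 0.24·π_1 + 0.48·π_2 + 0.4·π_3
π_2 = 0.52·π_1 + 0.36·π_2 + 0.28·π_3
Solving with the normalization constraint gives π = (0.3725, 0.4015, 0.2260).
So the stationary probability of Low is 0.4015.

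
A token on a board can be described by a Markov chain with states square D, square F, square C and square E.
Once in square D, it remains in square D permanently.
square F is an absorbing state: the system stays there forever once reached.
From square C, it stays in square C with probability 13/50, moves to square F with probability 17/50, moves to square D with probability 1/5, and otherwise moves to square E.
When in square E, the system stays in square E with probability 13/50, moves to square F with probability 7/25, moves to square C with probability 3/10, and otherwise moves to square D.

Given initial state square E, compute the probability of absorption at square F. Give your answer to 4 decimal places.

Let h(s) be the probability of absorption at square F starting from transient state s. Then h(square F) = 1 and h(square D) = 0. By first-step analysis:
h(square C) = 0.2·0 + 0.34·1 + 0.26·h(square C) + 0.2·h(square E)
h(square E) = 0.16·0 + 0.28·1 + 0.3·h(square C) + 0.26·h(square E)
Solving: h(square C) = 0.6308, h(square E) = 0.6341.
Starting from square E, the probability is 0.6341.

0.6341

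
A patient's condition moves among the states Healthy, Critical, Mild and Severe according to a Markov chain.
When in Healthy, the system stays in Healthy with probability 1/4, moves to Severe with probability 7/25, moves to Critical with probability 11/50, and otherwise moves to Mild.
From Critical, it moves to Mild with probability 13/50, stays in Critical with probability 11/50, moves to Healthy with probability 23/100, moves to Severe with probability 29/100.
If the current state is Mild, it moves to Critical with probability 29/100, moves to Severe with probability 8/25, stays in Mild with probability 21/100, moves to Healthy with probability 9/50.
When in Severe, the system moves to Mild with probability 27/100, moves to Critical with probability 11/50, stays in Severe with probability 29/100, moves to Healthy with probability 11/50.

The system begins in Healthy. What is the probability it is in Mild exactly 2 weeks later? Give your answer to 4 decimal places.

0.2478

Propagate the distribution vector 2 weeks from Healthy.
After 0 weeks: (1.0000, 0.0000, 0.0000, 0.0000)
After 1 week: (0.2500, 0.2200, 0.2500, 0.2800)
After 2 weeks: (0.2197, 0.2375, 0.2478, 0.2950)
P(in Mild after 2 weeks) = 0.2478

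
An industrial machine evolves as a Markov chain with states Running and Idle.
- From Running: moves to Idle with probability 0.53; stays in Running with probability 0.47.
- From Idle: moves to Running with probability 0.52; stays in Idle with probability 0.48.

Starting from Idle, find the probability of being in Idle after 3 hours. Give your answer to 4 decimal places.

0.5047

Propagate the distribution vector 3 hours from Idle.
After 0 hours: (0.0000, 1.0000)
After 1 hour: (0.5200, 0.4800)
After 2 hours: (0.4940, 0.5060)
After 3 hours: (0.4953, 0.5047)
P(in Idle after 3 hours) = 0.5047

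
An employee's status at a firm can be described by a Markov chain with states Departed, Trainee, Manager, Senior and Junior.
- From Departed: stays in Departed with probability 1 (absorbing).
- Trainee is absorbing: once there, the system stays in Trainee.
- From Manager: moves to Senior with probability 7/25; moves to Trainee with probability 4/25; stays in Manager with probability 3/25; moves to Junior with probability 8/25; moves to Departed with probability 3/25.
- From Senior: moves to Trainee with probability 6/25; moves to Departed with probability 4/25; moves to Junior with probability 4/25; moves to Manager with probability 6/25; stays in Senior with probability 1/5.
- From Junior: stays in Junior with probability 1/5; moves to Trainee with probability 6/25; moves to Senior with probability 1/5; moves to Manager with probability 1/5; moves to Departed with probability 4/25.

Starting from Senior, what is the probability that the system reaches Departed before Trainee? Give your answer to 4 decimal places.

Let h(s) be the probability of absorption at Departed starting from transient state s. Then h(Departed) = 1 and h(Trainee) = 0. By first-step analysis:
h(Manager) = 0.12·1 + 0.16·0 + 0.12·h(Manager) + 0.28·h(Senior) + 0.32·h(Junior)
h(Senior) = 0.16·1 + 0.24·0 + 0.24·h(Manager) + 0.2·h(Senior) + 0.16·h(Junior)
h(Junior) = 0.16·1 + 0.24·0 + 0.2·h(Manager) + 0.2·h(Senior) + 0.2·h(Junior)
Solving: h(Manager) = 0.4120, h(Senior) = 0.4044, h(Junior) = 0.4041.
Starting from Senior, the probability is 0.4044.

0.4044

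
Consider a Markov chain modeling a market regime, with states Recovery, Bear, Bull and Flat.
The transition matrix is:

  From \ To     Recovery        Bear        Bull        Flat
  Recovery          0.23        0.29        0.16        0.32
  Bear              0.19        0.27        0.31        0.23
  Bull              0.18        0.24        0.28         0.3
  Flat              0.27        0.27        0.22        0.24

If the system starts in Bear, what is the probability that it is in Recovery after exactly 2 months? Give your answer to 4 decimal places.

Propagate the distribution vector 2 months from Bear.
After 0 months: (0.0000, 1.0000, 0.0000, 0.0000)
After 1 month: (0.1900, 0.2700, 0.3100, 0.2300)
After 2 months: (0.2129, 0.2645, 0.2515, 0.2711)
P(in Recovery after 2 months) = 0.2129

0.2129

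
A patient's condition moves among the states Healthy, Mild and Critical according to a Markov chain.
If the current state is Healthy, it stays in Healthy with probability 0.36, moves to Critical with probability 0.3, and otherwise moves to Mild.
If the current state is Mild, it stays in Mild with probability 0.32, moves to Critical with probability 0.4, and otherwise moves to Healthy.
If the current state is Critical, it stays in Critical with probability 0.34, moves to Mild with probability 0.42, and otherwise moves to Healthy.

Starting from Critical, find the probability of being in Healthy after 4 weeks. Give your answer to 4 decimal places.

0.2891

Propagate the distribution vector 4 weeks from Critical.
After 0 weeks: (0.0000, 0.0000, 1.0000)
After 1 week: (0.2400, 0.4200, 0.3400)
After 2 weeks: (0.2856, 0.3588, 0.3556)
After 3 weeks: (0.2886, 0.3613, 0.3501)
After 4 weeks: (0.2891, 0.3608, 0.3501)
P(in Healthy after 4 weeks) = 0.2891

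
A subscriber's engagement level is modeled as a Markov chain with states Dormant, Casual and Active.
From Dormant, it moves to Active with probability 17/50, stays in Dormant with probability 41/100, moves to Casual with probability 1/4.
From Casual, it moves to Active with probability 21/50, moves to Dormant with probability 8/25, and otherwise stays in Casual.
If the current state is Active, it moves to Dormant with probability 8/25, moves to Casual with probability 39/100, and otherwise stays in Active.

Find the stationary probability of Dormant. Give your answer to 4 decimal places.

Let the stationary distribution be π with π = πP and π_1 + π_2 + π_3 = 1.
π_1 = 0.41·π_1 + 0.32·π_2 + 0.32·π_3
π_2 = 0.25·π_1 + 0.26·π_2 + 0.39·π_3
Solving with the normalization constraint gives π = (0.3516, 0.3016, 0.3468).
So the stationary probability of Dormant is 0.3516.

0.3516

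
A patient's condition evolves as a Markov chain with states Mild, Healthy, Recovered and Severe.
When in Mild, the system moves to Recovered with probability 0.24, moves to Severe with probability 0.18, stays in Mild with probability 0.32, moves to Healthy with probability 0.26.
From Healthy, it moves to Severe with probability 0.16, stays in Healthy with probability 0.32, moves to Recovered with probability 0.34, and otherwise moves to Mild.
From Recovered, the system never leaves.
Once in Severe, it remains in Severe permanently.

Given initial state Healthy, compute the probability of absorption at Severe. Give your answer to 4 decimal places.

Let h(s) be the probability of absorption at Severe starting from transient state s. Then h(Severe) = 1 and h(Recovered) = 0. By first-step analysis:
h(Mild) = 0.32·h(Mild) + 0.26·h(Healthy) + 0.24·0 + 0.18·1
h(Healthy) = 0.18·h(Mild) + 0.32·h(Healthy) + 0.34·0 + 0.16·1
Solving: h(Mild) = 0.3946, h(Healthy) = 0.3397.
Starting from Healthy, the probability is 0.3397.

0.3397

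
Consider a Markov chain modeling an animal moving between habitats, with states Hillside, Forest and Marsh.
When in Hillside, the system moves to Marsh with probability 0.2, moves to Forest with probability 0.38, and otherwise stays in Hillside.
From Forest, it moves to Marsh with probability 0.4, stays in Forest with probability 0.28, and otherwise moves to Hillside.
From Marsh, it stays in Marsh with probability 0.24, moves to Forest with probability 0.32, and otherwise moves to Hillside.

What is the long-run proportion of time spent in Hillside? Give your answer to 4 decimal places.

0.3925

Let the stationary distribution be π with π = πP and π_1 + π_2 + π_3 = 1.
π_1 = 0.42·π_1 + 0.32·π_2 + 0.44·π_3
π_2 = 0.38·π_1 + 0.28·π_2 + 0.32·π_3
Solving with the normalization constraint gives π = (0.3925, 0.3303, 0.2772).
So the stationary probability of Hillside is 0.3925.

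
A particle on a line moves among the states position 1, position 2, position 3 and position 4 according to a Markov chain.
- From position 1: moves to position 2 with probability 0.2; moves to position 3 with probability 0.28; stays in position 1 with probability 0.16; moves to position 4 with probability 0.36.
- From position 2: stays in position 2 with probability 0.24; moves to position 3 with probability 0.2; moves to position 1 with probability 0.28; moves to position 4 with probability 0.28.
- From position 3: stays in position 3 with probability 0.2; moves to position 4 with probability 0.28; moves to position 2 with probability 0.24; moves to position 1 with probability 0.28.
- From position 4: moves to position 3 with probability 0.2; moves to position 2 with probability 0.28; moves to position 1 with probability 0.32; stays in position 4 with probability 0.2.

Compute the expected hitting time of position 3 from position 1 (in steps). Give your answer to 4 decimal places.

Let t(s) be the expected number of steps to first reach position 3 from state s, with t(position 3) = 0. Conditioning on the first step:
t(position 1) = 1 + 0.16·t(position 1) + 0.2·t(position 2) + 0.36·t(position 4)
t(position 2) = 1 + 0.28·t(position 1) + 0.24·t(position 2) + 0.28·t(position 4)
t(position 4) = 1 + 0.32·t(position 1) + 0.28·t(position 2) + 0.2·t(position 4)
Solving: t(position 1) = 4.2047, t(position 2) = 4.5291, t(position 4) = 4.5171.
Expected steps from position 1 to position 3: 4.2047.

4.2047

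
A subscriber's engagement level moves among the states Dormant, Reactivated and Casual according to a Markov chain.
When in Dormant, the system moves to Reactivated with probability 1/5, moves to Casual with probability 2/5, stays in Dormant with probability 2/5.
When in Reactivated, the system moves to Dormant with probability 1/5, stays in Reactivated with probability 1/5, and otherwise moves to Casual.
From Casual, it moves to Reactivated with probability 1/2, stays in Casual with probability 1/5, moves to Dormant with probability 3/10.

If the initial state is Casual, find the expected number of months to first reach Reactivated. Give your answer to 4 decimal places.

2.5000

Let t(s) be the expected number of months to first reach Reactivated from state s, with t(Reactivated) = 0. Conditioning on the first month:
t(Dormant) = 1 + 0.4·t(Dormant) + 0.4·t(Casual)
t(Casual) = 1 + 0.3·t(Dormant) + 0.2·t(Casual)
Solving: t(Dormant) = 3.3333, t(Casual) = 2.5000.
Expected months from Casual to Reactivated: 2.5000.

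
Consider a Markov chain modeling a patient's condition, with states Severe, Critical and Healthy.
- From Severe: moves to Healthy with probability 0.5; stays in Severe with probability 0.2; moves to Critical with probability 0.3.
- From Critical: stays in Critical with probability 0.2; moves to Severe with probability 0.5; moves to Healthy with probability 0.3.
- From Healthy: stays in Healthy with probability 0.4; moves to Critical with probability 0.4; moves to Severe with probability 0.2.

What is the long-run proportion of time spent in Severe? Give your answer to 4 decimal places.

Let the stationary distribution be π with π = πP and π_1 + π_2 + π_3 = 1.
π_1 = 0.2·π_1 + 0.5·π_2 + 0.2·π_3
π_2 = 0.3·π_1 + 0.2·π_2 + 0.4·π_3
Solving with the normalization constraint gives π = (0.2927, 0.3089, 0.3984).
So the stationary probability of Severe is 0.2927.

0.2927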